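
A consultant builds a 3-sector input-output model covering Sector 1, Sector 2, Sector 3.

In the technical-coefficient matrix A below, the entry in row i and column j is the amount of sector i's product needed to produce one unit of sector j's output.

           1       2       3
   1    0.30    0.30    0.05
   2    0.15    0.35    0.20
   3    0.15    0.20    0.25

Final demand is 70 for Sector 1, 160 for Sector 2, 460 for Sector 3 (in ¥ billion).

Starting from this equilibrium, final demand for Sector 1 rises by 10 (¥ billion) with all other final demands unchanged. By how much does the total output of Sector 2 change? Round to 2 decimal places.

I − A =
  [   0.70    -0.30    -0.05]
  [  -0.15     0.65    -0.20]
  [  -0.15    -0.20     0.75]
Cofactors of I−A, C_ij = (−1)^(i+j)·(minor ij) (rows/columns in the sector order above):
  C_11 = (0.65)(0.75) − (-0.20)(-0.20) = 0.4475
  C_12 = −[(-0.15)(0.75) − (-0.20)(-0.15)] = 0.1425
  C_13 = (-0.15)(-0.20) − (0.65)(-0.15) = 0.1275
  C_21 = −[(-0.30)(0.75) − (-0.05)(-0.20)] = 0.2350
  C_22 = (0.70)(0.75) − (-0.05)(-0.15) = 0.5175
  C_23 = −[(0.70)(-0.20) − (-0.30)(-0.15)] = 0.1850
  C_31 = (-0.30)(-0.20) − (-0.05)(0.65) = 0.0925
  C_32 = −[(0.70)(-0.20) − (-0.05)(-0.15)] = 0.1475
  C_33 = (0.70)(0.65) − (-0.30)(-0.15) = 0.4100
det(I−A) = Σ_j (I−A)_1j·C_1j = (0.70)(0.4475) + (-0.30)(0.1425) + (-0.05)(0.1275) = 0.264125
adj(I−A) = Cᵀ =
  [ 0.4475   0.2350   0.0925]
  [ 0.1425   0.5175   0.1475]
  [ 0.1275   0.1850   0.4100]
(I − A)⁻¹ = adj(I−A) / det(I−A) ≈
  [   1.6943     0.8897     0.3502]
  [   0.5395     1.9593     0.5584]
  [   0.4827     0.7004     1.5523]
Δx = (I − A)⁻¹ Δd with Δd having +10 in the Sector 1 component and 0 elsewhere.
So Δx_2 = L_21 · (+10), where L_21 = adj(I−A)_21 / det(I−A) = 0.1425 / 0.264125.
Δx_2 = 0.1425 × (+10) / 0.264125 = 1.425 / 0.264125 ≈ 5.40.

Δx_2 = 5.40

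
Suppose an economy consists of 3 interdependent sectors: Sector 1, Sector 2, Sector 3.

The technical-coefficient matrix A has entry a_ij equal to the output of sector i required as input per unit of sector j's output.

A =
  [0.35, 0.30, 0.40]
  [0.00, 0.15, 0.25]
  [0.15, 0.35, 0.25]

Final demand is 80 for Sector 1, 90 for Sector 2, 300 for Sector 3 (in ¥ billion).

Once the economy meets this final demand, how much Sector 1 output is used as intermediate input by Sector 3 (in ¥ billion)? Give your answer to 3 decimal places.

z_13 = 271.600

I − A =
  [   0.65    -0.30    -0.40]
  [   0.00     0.85    -0.25]
  [  -0.15    -0.35     0.75]
Cofactors of I−A, C_ij = (−1)^(i+j)·(minor ij) (rows/columns in the sector order above):
  C_11 = (0.85)(0.75) − (-0.25)(-0.35) = 0.5500
  C_12 = −[(0.00)(0.75) − (-0.25)(-0.15)] = 0.0375
  C_13 = (0.00)(-0.35) − (0.85)(-0.15) = 0.1275
  C_21 = −[(-0.30)(0.75) − (-0.40)(-0.35)] = 0.3650
  C_22 = (0.65)(0.75) − (-0.40)(-0.15) = 0.4275
  C_23 = −[(0.65)(-0.35) − (-0.30)(-0.15)] = 0.2725
  C_31 = (-0.30)(-0.25) − (-0.40)(0.85) = 0.4150
  C_32 = −[(0.65)(-0.25) − (-0.40)(0.00)] = 0.1625
  C_33 = (0.65)(0.85) − (-0.30)(0.00) = 0.5525
det(I−A) = Σ_j (I−A)_1j·C_1j = (0.65)(0.5500) + (-0.30)(0.0375) + (-0.40)(0.1275) = 0.29525
adj(I−A) = Cᵀ =
  [ 0.5500   0.3650   0.4150]
  [ 0.0375   0.4275   0.1625]
  [ 0.1275   0.2725   0.5525]
(I − A)⁻¹ = adj(I−A) / det(I−A) ≈
  [   1.8628     1.2362     1.4056]
  [   0.1270     1.4479     0.5504]
  [   0.4318     0.9229     1.8713]
First solve x = (I − A)⁻¹ d = adj(I−A)·d / det(I−A); in particular x_3 = (0.1275·80 + 0.2725·90 + 0.5525·300) / 0.29525 = 200.475 / 0.29525 ≈ 679.00085.
Intermediate flow from 1 to 3: z_13 = a_13 · x_3 = 0.40 × 200.475 / 0.29525 = 80.19 / 0.29525 ≈ 271.600.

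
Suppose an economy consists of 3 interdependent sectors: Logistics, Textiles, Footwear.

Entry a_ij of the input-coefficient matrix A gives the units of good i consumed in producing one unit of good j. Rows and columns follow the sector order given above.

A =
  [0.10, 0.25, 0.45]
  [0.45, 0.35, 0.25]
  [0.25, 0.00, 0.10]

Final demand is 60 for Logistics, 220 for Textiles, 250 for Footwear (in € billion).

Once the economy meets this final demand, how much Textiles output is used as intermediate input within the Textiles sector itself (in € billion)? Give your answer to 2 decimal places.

z_TT = 299.94

I − A =
  [   0.90    -0.25    -0.45]
  [  -0.45     0.65    -0.25]
  [  -0.25     0.00     0.90]
Cofactors of I−A, C_ij = (−1)^(i+j)·(minor ij) (rows/columns in the sector order above):
  C_11 = (0.65)(0.90) − (-0.25)(0.00) = 0.5850
  C_12 = −[(-0.45)(0.90) − (-0.25)(-0.25)] = 0.4675
  C_13 = (-0.45)(0.00) − (0.65)(-0.25) = 0.1625
  C_21 = −[(-0.25)(0.90) − (-0.45)(0.00)] = 0.2250
  C_22 = (0.90)(0.90) − (-0.45)(-0.25) = 0.6975
  C_23 = −[(0.90)(0.00) − (-0.25)(-0.25)] = 0.0625
  C_31 = (-0.25)(-0.25) − (-0.45)(0.65) = 0.3550
  C_32 = −[(0.90)(-0.25) − (-0.45)(-0.45)] = 0.4275
  C_33 = (0.90)(0.65) − (-0.25)(-0.45) = 0.4725
det(I−A) = Σ_j (I−A)_1j·C_1j = (0.90)(0.5850) + (-0.25)(0.4675) + (-0.45)(0.1625) = 0.3365
adj(I−A) = Cᵀ =
  [ 0.5850   0.2250   0.3550]
  [ 0.4675   0.6975   0.4275]
  [ 0.1625   0.0625   0.4725]
(I − A)⁻¹ = adj(I−A) / det(I−A) ≈
  [   1.7385     0.6686     1.0550]
  [   1.3893     2.0728     1.2704]
  [   0.4829     0.1857     1.4042]
First solve x = (I − A)⁻¹ d = adj(I−A)·d / det(I−A); in particular x_T = (0.4675·60 + 0.6975·220 + 0.4275·250) / 0.3365 = 288.375 / 0.3365 ≈ 856.9837.
Intermediate flow from T to T: z_TT = a_TT · x_T = 0.35 × 288.375 / 0.3365 = 100.93125 / 0.3365 ≈ 299.94.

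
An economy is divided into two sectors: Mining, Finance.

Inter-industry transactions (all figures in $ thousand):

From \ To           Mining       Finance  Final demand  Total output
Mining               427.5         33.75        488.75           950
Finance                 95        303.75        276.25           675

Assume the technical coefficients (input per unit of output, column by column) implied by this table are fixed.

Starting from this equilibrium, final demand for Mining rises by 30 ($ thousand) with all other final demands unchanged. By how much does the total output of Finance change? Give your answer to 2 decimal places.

Technical coefficients a_ij = z_ij / X_j:
  a_MM = 427.5/950 = 0.45, a_FM = 95/950 = 0.10
  a_MF = 33.75/675 = 0.05, a_FF = 303.75/675 = 0.45
I − A =
  [   0.55    -0.05]
  [  -0.10     0.55]
det(I−A) = (0.55)(0.55) − (-0.05)(-0.10) = 0.2975
adj(I−A) = [[0.55, 0.05], [0.10, 0.55]]
(I − A)⁻¹ = adj(I−A) / det(I−A) ≈
  [   1.8487     0.1681]
  [   0.3361     1.8487]
Δx = (I − A)⁻¹ Δd with Δd having +30 in the Mining component and 0 elsewhere.
So Δx_F = L_FM · (+30), where L_FM = adj(I−A)_FM / det(I−A) = 0.10 / 0.2975.
Δx_F = 0.10 × (+30) / 0.2975 = 3.00 / 0.2975 ≈ 10.08.

Δx_F = 10.08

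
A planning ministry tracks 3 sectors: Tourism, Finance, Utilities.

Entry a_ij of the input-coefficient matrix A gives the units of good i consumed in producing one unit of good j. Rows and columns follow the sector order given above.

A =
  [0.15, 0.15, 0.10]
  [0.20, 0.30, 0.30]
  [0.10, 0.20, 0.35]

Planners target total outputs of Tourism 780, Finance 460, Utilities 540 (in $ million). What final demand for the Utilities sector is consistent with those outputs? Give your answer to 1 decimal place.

d_3 = 181.0

I − A =
  [   0.85    -0.15    -0.10]
  [  -0.20     0.70    -0.30]
  [  -0.10    -0.20     0.65]
d = (I − A) x:
  d_1 = (+0.85)·780 + (-0.15)·460 + (-0.10)·540 = 540.0
  d_2 = (-0.20)·780 + (+0.70)·460 + (-0.30)·540 = 4.0
  d_3 = (-0.10)·780 + (-0.20)·460 + (+0.65)·540 = 181.0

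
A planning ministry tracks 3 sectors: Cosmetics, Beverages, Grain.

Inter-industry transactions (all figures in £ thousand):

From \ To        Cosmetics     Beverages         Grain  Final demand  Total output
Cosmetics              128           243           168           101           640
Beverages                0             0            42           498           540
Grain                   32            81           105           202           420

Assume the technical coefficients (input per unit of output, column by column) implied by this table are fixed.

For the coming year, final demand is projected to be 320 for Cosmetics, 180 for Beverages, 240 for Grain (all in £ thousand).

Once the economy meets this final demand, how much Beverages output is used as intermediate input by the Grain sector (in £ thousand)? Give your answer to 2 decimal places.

z_BG = 41.30

Technical coefficients a_ij = z_ij / X_j:
  a_CC = 128/640 = 0.20, a_BC = 0/640 = 0.00, a_GC = 32/640 = 0.05
  a_CB = 243/540 = 0.45, a_BB = 0/540 = 0.00, a_GB = 81/540 = 0.15
  a_CG = 168/420 = 0.40, a_BG = 42/420 = 0.10, a_GG = 105/420 = 0.25
I − A =
  [   0.80    -0.45    -0.40]
  [   0.00     1.00    -0.10]
  [  -0.05    -0.15     0.75]
Cofactors of I−A, C_ij = (−1)^(i+j)·(minor ij) (rows/columns in the sector order above):
  C_11 = (1.00)(0.75) − (-0.10)(-0.15) = 0.7350
  C_12 = −[(0.00)(0.75) − (-0.10)(-0.05)] = 0.0050
  C_13 = (0.00)(-0.15) − (1.00)(-0.05) = 0.0500
  C_21 = −[(-0.45)(0.75) − (-0.40)(-0.15)] = 0.3975
  C_22 = (0.80)(0.75) − (-0.40)(-0.05) = 0.5800
  C_23 = −[(0.80)(-0.15) − (-0.45)(-0.05)] = 0.1425
  C_31 = (-0.45)(-0.10) − (-0.40)(1.00) = 0.4450
  C_32 = −[(0.80)(-0.10) − (-0.40)(0.00)] = 0.0800
  C_33 = (0.80)(1.00) − (-0.45)(0.00) = 0.8000
det(I−A) = Σ_j (I−A)_1j·C_1j = (0.80)(0.7350) + (-0.45)(0.0050) + (-0.40)(0.0500) = 0.56575
adj(I−A) = Cᵀ =
  [ 0.7350   0.3975   0.4450]
  [ 0.0050   0.5800   0.0800]
  [ 0.0500   0.1425   0.8000]
(I − A)⁻¹ = adj(I−A) / det(I−A) ≈
  [   1.2992     0.7026     0.7866]
  [   0.0088     1.0252     0.1414]
  [   0.0884     0.2519     1.4141]
First solve x = (I − A)⁻¹ d = adj(I−A)·d / det(I−A); in particular x_G = (0.0500·320 + 0.1425·180 + 0.8000·240) / 0.56575 = 233.65 / 0.56575 ≈ 412.9916.
Intermediate flow from B to G: z_BG = a_BG · x_G = 0.10 × 233.65 / 0.56575 = 23.365 / 0.56575 ≈ 41.30.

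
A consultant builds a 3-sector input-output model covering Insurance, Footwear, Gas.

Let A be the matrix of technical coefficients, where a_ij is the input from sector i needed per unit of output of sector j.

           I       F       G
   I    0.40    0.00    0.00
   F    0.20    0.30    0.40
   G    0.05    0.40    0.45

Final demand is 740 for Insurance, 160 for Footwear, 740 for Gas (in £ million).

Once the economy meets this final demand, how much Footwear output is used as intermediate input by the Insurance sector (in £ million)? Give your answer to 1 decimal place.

z_FI = 246.7

I − A =
  [   0.60     0.00     0.00]
  [  -0.20     0.70    -0.40]
  [  -0.05    -0.40     0.55]
Cofactors of I−A, C_ij = (−1)^(i+j)·(minor ij) (rows/columns in the sector order above):
  C_11 = (0.70)(0.55) − (-0.40)(-0.40) = 0.2250
  C_12 = −[(-0.20)(0.55) − (-0.40)(-0.05)] = 0.1300
  C_13 = (-0.20)(-0.40) − (0.70)(-0.05) = 0.1150
  C_21 = −[(0.00)(0.55) − (0.00)(-0.40)] = 0.0000
  C_22 = (0.60)(0.55) − (0.00)(-0.05) = 0.3300
  C_23 = −[(0.60)(-0.40) − (0.00)(-0.05)] = 0.2400
  C_31 = (0.00)(-0.40) − (0.00)(0.70) = 0.0000
  C_32 = −[(0.60)(-0.40) − (0.00)(-0.20)] = 0.2400
  C_33 = (0.60)(0.70) − (0.00)(-0.20) = 0.4200
det(I−A) = Σ_j (I−A)_1j·C_1j = (0.60)(0.2250) + (0.00)(0.1300) + (0.00)(0.1150) = 0.1350
adj(I−A) = Cᵀ =
  [ 0.2250   0.0000   0.0000]
  [ 0.1300   0.3300   0.2400]
  [ 0.1150   0.2400   0.4200]
(I − A)⁻¹ = adj(I−A) / det(I−A) ≈
  [   1.6667     0.0000     0.0000]
  [   0.9630     2.4444     1.7778]
  [   0.8519     1.7778     3.1111]
First solve x = (I − A)⁻¹ d = adj(I−A)·d / det(I−A); in particular x_I = (0.2250·740 + 0.0000·160 + 0.0000·740) / 0.1350 = 166.50 / 0.1350 ≈ 1233.333.
Intermediate flow from F to I: z_FI = a_FI · x_I = 0.20 × 166.50 / 0.1350 = 33.30 / 0.1350 ≈ 246.7.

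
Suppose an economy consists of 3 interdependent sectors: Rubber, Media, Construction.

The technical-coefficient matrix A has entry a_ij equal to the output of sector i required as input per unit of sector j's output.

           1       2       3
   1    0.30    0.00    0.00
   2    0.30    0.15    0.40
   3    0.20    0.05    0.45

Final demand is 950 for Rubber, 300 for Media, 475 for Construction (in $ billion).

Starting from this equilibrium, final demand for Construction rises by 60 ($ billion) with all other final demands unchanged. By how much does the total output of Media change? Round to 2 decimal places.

I − A =
  [   0.70     0.00     0.00]
  [  -0.30     0.85    -0.40]
  [  -0.20    -0.05     0.55]
Cofactors of I−A, C_ij = (−1)^(i+j)·(minor ij) (rows/columns in the sector order above):
  C_11 = (0.85)(0.55) − (-0.40)(-0.05) = 0.4475
  C_12 = −[(-0.30)(0.55) − (-0.40)(-0.20)] = 0.2450
  C_13 = (-0.30)(-0.05) − (0.85)(-0.20) = 0.1850
  C_21 = −[(0.00)(0.55) − (0.00)(-0.05)] = 0.0000
  C_22 = (0.70)(0.55) − (0.00)(-0.20) = 0.3850
  C_23 = −[(0.70)(-0.05) − (0.00)(-0.20)] = 0.0350
  C_31 = (0.00)(-0.40) − (0.00)(0.85) = 0.0000
  C_32 = −[(0.70)(-0.40) − (0.00)(-0.30)] = 0.2800
  C_33 = (0.70)(0.85) − (0.00)(-0.30) = 0.5950
det(I−A) = Σ_j (I−A)_1j·C_1j = (0.70)(0.4475) + (0.00)(0.2450) + (0.00)(0.1850) = 0.31325
adj(I−A) = Cᵀ =
  [ 0.4475   0.0000   0.0000]
  [ 0.2450   0.3850   0.2800]
  [ 0.1850   0.0350   0.5950]
(I − A)⁻¹ = adj(I−A) / det(I−A) ≈
  [   1.4286     0.0000     0.0000]
  [   0.7821     1.2291     0.8939]
  [   0.5906     0.1117     1.8994]
Δx = (I − A)⁻¹ Δd with Δd having +60 in the Construction component and 0 elsewhere.
So Δx_2 = L_23 · (+60), where L_23 = adj(I−A)_23 / det(I−A) = 0.2800 / 0.31325.
Δx_2 = 0.2800 × (+60) / 0.31325 = 16.80 / 0.31325 ≈ 53.63.

Δx_2 = 53.63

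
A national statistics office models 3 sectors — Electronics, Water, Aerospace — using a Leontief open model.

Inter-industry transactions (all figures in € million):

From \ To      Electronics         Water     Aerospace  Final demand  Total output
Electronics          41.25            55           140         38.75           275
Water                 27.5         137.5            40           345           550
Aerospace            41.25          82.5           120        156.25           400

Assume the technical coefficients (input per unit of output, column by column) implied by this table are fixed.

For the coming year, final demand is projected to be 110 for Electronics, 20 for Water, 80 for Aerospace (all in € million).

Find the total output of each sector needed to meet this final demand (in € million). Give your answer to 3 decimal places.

x_E = 211.239, x_W = 78.344, x_A = 176.339

Technical coefficients a_ij = z_ij / X_j:
  a_EE = 41.25/275 = 0.15, a_WE = 27.5/275 = 0.10, a_AE = 41.25/275 = 0.15
  a_EW = 55/550 = 0.10, a_WW = 137.5/550 = 0.25, a_AW = 82.5/550 = 0.15
  a_EA = 140/400 = 0.35, a_WA = 40/400 = 0.10, a_AA = 120/400 = 0.30
I − A =
  [   0.85    -0.10    -0.35]
  [  -0.10     0.75    -0.10]
  [  -0.15    -0.15     0.70]
Cofactors of I−A, C_ij = (−1)^(i+j)·(minor ij) (rows/columns in the sector order above):
  C_11 = (0.75)(0.70) − (-0.10)(-0.15) = 0.5100
  C_12 = −[(-0.10)(0.70) − (-0.10)(-0.15)] = 0.0850
  C_13 = (-0.10)(-0.15) − (0.75)(-0.15) = 0.1275
  C_21 = −[(-0.10)(0.70) − (-0.35)(-0.15)] = 0.1225
  C_22 = (0.85)(0.70) − (-0.35)(-0.15) = 0.5425
  C_23 = −[(0.85)(-0.15) − (-0.10)(-0.15)] = 0.1425
  C_31 = (-0.10)(-0.10) − (-0.35)(0.75) = 0.2725
  C_32 = −[(0.85)(-0.10) − (-0.35)(-0.10)] = 0.1200
  C_33 = (0.85)(0.75) − (-0.10)(-0.10) = 0.6275
det(I−A) = Σ_j (I−A)_1j·C_1j = (0.85)(0.5100) + (-0.10)(0.0850) + (-0.35)(0.1275) = 0.380375
adj(I−A) = Cᵀ =
  [ 0.5100   0.1225   0.2725]
  [ 0.0850   0.5425   0.1200]
  [ 0.1275   0.1425   0.6275]
(I − A)⁻¹ = adj(I−A) / det(I−A) ≈
  [   1.3408     0.3221     0.7164]
  [   0.2235     1.4262     0.3155]
  [   0.3352     0.3746     1.6497]
x = (I − A)⁻¹ d = adj(I−A)·d / det(I−A), with det(I−A) = 0.380375:
  x_E = (0.5100·110 + 0.1225·20 + 0.2725·80) / 0.380375 = 80.35 / 0.380375 ≈ 211.239
  x_W = (0.0850·110 + 0.5425·20 + 0.1200·80) / 0.380375 = 29.80 / 0.380375 ≈ 78.344
  x_A = (0.1275·110 + 0.1425·20 + 0.6275·80) / 0.380375 = 67.075 / 0.380375 ≈ 176.339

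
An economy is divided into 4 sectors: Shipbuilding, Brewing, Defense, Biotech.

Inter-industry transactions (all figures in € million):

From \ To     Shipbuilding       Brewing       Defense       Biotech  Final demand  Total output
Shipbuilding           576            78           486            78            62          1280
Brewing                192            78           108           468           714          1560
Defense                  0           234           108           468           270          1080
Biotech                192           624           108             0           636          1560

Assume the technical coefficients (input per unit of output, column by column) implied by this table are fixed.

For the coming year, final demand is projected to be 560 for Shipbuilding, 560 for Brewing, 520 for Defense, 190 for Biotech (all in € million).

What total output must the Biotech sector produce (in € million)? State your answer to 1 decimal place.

Technical coefficients a_ij = z_ij / X_j:
  a_11 = 576/1280 = 0.45, a_21 = 192/1280 = 0.15, a_31 = 0/1280 = 0.00, a_41 = 192/1280 = 0.15
  a_12 = 78/1560 = 0.05, a_22 = 78/1560 = 0.05, a_32 = 234/1560 = 0.15, a_42 = 624/1560 = 0.40
  a_13 = 486/1080 = 0.45, a_23 = 108/1080 = 0.10, a_33 = 108/1080 = 0.10, a_43 = 108/1080 = 0.10
  a_14 = 78/1560 = 0.05, a_24 = 468/1560 = 0.30, a_34 = 468/1560 = 0.30, a_44 = 0/1560 = 0.00
I − A =
  [   0.55    -0.05    -0.45    -0.05]
  [  -0.15     0.95    -0.10    -0.30]
  [   0.00    -0.15     0.90    -0.30]
  [  -0.15    -0.40    -0.10     1.00]
Compute the cofactors C_ij = (−1)^(i+j)·(3×3 minor ij) of I−A; the adjugate is their transpose:
adj(I−A) = Cᵀ =
  [ 0.687000   0.183750   0.386750   0.205500]
  [ 0.175500   0.451500   0.159250   0.192000]
  [ 0.090000   0.149625   0.436625   0.180375]
  [ 0.182250   0.223125   0.165375   0.445125]
det(I−A) = Σ_j (I−A)_1j·C_1j = (0.55)(0.687000) + (-0.05)(0.175500) + (-0.45)(0.090000) + (-0.05)(0.182250) = 0.3194625
(I − A)⁻¹ = adj(I−A) / det(I−A) ≈
  [   2.1505     0.5752     1.2106     0.6433]
  [   0.5494     1.4133     0.4985     0.6010]
  [   0.2817     0.4684     1.3667     0.5646]
  [   0.5705     0.6984     0.5177     1.3934]
x = (I − A)⁻¹ d = adj(I−A)·d / det(I−A), with det(I−A) = 0.3194625:
  x_1 = (0.687000·560 + 0.183750·560 + 0.386750·520 + 0.205500·190) / 0.3194625 = 727.775 / 0.3194625 ≈ 2278.1
  x_2 = (0.175500·560 + 0.451500·560 + 0.159250·520 + 0.192000·190) / 0.3194625 = 470.41 / 0.3194625 ≈ 1472.5
  x_3 = (0.090000·560 + 0.149625·560 + 0.436625·520 + 0.180375·190) / 0.3194625 = 395.50625 / 0.3194625 ≈ 1238.0
  x_4 = (0.182250·560 + 0.223125·560 + 0.165375·520 + 0.445125·190) / 0.3194625 = 397.57875 / 0.3194625 ≈ 1244.5

x_4 = 1244.5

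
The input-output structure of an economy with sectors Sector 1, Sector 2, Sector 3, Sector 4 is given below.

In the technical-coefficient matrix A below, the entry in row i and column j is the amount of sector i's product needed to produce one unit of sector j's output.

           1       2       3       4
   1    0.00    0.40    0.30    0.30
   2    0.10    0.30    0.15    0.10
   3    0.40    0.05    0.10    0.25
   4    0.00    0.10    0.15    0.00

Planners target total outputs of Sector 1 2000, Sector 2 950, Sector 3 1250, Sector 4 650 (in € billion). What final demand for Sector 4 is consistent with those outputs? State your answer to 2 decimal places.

I − A =
  [   1.00    -0.40    -0.30    -0.30]
  [  -0.10     0.70    -0.15    -0.10]
  [  -0.40    -0.05     0.90    -0.25]
  [   0.00    -0.10    -0.15     1.00]
d = (I − A) x:
  d_1 = (+1.00)·2000 + (-0.40)·950 + (-0.30)·1250 + (-0.30)·650 = 1050.00
  d_2 = (-0.10)·2000 + (+0.70)·950 + (-0.15)·1250 + (-0.10)·650 = 212.50
  d_3 = (-0.40)·2000 + (-0.05)·950 + (+0.90)·1250 + (-0.25)·650 = 115.00
  d_4 = (+0.00)·2000 + (-0.10)·950 + (-0.15)·1250 + (+1.00)·650 = 367.50

d_4 = 367.50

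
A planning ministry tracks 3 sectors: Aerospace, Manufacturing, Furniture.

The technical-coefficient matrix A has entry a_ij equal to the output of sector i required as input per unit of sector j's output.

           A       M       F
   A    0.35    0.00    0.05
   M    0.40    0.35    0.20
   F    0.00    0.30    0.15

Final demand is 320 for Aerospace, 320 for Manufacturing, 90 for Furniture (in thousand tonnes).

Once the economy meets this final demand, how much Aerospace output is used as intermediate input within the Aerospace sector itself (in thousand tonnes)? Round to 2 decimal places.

I − A =
  [   0.65     0.00    -0.05]
  [  -0.40     0.65    -0.20]
  [   0.00    -0.30     0.85]
Cofactors of I−A, C_ij = (−1)^(i+j)·(minor ij) (rows/columns in the sector order above):
  C_11 = (0.65)(0.85) − (-0.20)(-0.30) = 0.4925
  C_12 = −[(-0.40)(0.85) − (-0.20)(0.00)] = 0.3400
  C_13 = (-0.40)(-0.30) − (0.65)(0.00) = 0.1200
  C_21 = −[(0.00)(0.85) − (-0.05)(-0.30)] = 0.0150
  C_22 = (0.65)(0.85) − (-0.05)(0.00) = 0.5525
  C_23 = −[(0.65)(-0.30) − (0.00)(0.00)] = 0.1950
  C_31 = (0.00)(-0.20) − (-0.05)(0.65) = 0.0325
  C_32 = −[(0.65)(-0.20) − (-0.05)(-0.40)] = 0.1500
  C_33 = (0.65)(0.65) − (0.00)(-0.40) = 0.4225
det(I−A) = Σ_j (I−A)_1j·C_1j = (0.65)(0.4925) + (0.00)(0.3400) + (-0.05)(0.1200) = 0.314125
adj(I−A) = Cᵀ =
  [ 0.4925   0.0150   0.0325]
  [ 0.3400   0.5525   0.1500]
  [ 0.1200   0.1950   0.4225]
(I − A)⁻¹ = adj(I−A) / det(I−A) ≈
  [   1.5678     0.0478     0.1035]
  [   1.0824     1.7589     0.4775]
  [   0.3820     0.6208     1.3450]
First solve x = (I − A)⁻¹ d = adj(I−A)·d / det(I−A); in particular x_A = (0.4925·320 + 0.0150·320 + 0.0325·90) / 0.314125 = 165.325 / 0.314125 ≈ 526.3032.
Intermediate flow from A to A: z_AA = a_AA · x_A = 0.35 × 165.325 / 0.314125 = 57.86375 / 0.314125 ≈ 184.21.

z_AA = 184.21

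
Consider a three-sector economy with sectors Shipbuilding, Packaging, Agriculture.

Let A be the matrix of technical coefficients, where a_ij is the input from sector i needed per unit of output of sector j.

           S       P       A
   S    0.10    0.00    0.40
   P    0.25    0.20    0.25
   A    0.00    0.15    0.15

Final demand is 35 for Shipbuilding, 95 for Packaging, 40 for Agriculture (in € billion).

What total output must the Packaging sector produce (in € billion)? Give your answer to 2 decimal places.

I − A =
  [   0.90     0.00    -0.40]
  [  -0.25     0.80    -0.25]
  [   0.00    -0.15     0.85]
Cofactors of I−A, C_ij = (−1)^(i+j)·(minor ij) (rows/columns in the sector order above):
  C_11 = (0.80)(0.85) − (-0.25)(-0.15) = 0.6425
  C_12 = −[(-0.25)(0.85) − (-0.25)(0.00)] = 0.2125
  C_13 = (-0.25)(-0.15) − (0.80)(0.00) = 0.0375
  C_21 = −[(0.00)(0.85) − (-0.40)(-0.15)] = 0.0600
  C_22 = (0.90)(0.85) − (-0.40)(0.00) = 0.7650
  C_23 = −[(0.90)(-0.15) − (0.00)(0.00)] = 0.1350
  C_31 = (0.00)(-0.25) − (-0.40)(0.80) = 0.3200
  C_32 = −[(0.90)(-0.25) − (-0.40)(-0.25)] = 0.3250
  C_33 = (0.90)(0.80) − (0.00)(-0.25) = 0.7200
det(I−A) = Σ_j (I−A)_1j·C_1j = (0.90)(0.6425) + (0.00)(0.2125) + (-0.40)(0.0375) = 0.56325
adj(I−A) = Cᵀ =
  [ 0.6425   0.0600   0.3200]
  [ 0.2125   0.7650   0.3250]
  [ 0.0375   0.1350   0.7200]
(I − A)⁻¹ = adj(I−A) / det(I−A) ≈
  [   1.1407     0.1065     0.5681]
  [   0.3773     1.3582     0.5770]
  [   0.0666     0.2397     1.2783]
x = (I − A)⁻¹ d = adj(I−A)·d / det(I−A), with det(I−A) = 0.56325:
  x_S = (0.6425·35 + 0.0600·95 + 0.3200·40) / 0.56325 = 40.9875 / 0.56325 ≈ 72.77
  x_P = (0.2125·35 + 0.7650·95 + 0.3250·40) / 0.56325 = 93.1125 / 0.56325 ≈ 165.31
  x_A = (0.0375·35 + 0.1350·95 + 0.7200·40) / 0.56325 = 42.9375 / 0.56325 ≈ 76.23

x_P = 165.31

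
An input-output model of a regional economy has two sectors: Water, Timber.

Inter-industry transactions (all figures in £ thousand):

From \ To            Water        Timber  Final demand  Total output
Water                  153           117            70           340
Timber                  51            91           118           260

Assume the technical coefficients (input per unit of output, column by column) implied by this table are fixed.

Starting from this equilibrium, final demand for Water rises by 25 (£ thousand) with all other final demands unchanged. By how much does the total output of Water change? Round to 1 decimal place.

Δx_W = 56.0

Technical coefficients a_ij = z_ij / X_j:
  a_WW = 153/340 = 0.45, a_TW = 51/340 = 0.15
  a_WT = 117/260 = 0.45, a_TT = 91/260 = 0.35
I − A =
  [   0.55    -0.45]
  [  -0.15     0.65]
det(I−A) = (0.55)(0.65) − (-0.45)(-0.15) = 0.2900
adj(I−A) = [[0.65, 0.45], [0.15, 0.55]]
(I − A)⁻¹ = adj(I−A) / det(I−A) ≈
  [   2.2414     1.5517]
  [   0.5172     1.8966]
Δx = (I − A)⁻¹ Δd with Δd having +25 in the Water component and 0 elsewhere.
So Δx_W = L_WW · (+25), where L_WW = adj(I−A)_WW / det(I−A) = 0.65 / 0.2900.
Δx_W = 0.65 × (+25) / 0.2900 = 16.25 / 0.2900 ≈ 56.0.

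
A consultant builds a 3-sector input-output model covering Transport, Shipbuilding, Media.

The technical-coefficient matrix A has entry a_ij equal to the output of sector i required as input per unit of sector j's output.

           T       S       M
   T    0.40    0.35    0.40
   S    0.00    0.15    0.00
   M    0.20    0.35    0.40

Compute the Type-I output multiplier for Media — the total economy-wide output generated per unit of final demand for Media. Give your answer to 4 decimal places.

I − A =
  [   0.60    -0.35    -0.40]
  [   0.00     0.85     0.00]
  [  -0.20    -0.35     0.60]
Cofactors of I−A, C_ij = (−1)^(i+j)·(minor ij) (rows/columns in the sector order above):
  C_11 = (0.85)(0.60) − (0.00)(-0.35) = 0.5100
  C_12 = −[(0.00)(0.60) − (0.00)(-0.20)] = 0.0000
  C_13 = (0.00)(-0.35) − (0.85)(-0.20) = 0.1700
  C_21 = −[(-0.35)(0.60) − (-0.40)(-0.35)] = 0.3500
  C_22 = (0.60)(0.60) − (-0.40)(-0.20) = 0.2800
  C_23 = −[(0.60)(-0.35) − (-0.35)(-0.20)] = 0.2800
  C_31 = (-0.35)(0.00) − (-0.40)(0.85) = 0.3400
  C_32 = −[(0.60)(0.00) − (-0.40)(0.00)] = 0.0000
  C_33 = (0.60)(0.85) − (-0.35)(0.00) = 0.5100
det(I−A) = Σ_j (I−A)_1j·C_1j = (0.60)(0.5100) + (-0.35)(0.0000) + (-0.40)(0.1700) = 0.2380
adj(I−A) = Cᵀ =
  [ 0.5100   0.3500   0.3400]
  [ 0.0000   0.2800   0.0000]
  [ 0.1700   0.2800   0.5100]
(I − A)⁻¹ = adj(I−A) / det(I−A) ≈
  [   2.14286     1.47059     1.42857]
  [   0.00000     1.17647     0.00000]
  [   0.71429     1.17647     2.14286]
The output multiplier for sector j is the column-j sum of the Leontief inverse (I − A)⁻¹ = adj(I−A) / det(I−A).
Column M of adj(I−A): (0.3400, 0.0000, 0.5100); det(I−A) = 0.2380.
m_M = (0.3400 + 0.0000 + 0.5100) / 0.2380 = 0.85 / 0.2380 ≈ 3.5714.

m_M = 3.5714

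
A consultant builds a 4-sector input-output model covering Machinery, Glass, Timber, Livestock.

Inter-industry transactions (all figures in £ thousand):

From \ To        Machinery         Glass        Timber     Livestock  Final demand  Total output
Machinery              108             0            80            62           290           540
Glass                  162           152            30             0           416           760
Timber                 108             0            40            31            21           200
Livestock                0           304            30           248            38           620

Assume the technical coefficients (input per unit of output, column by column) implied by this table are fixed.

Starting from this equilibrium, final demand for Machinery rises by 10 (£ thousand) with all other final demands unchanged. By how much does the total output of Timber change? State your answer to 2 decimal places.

Technical coefficients a_ij = z_ij / X_j:
  a_MM = 108/540 = 0.20, a_GM = 162/540 = 0.30, a_TM = 108/540 = 0.20, a_LM = 0/540 = 0.00
  a_MG = 0/760 = 0.00, a_GG = 152/760 = 0.20, a_TG = 0/760 = 0.00, a_LG = 304/760 = 0.40
  a_MT = 80/200 = 0.40, a_GT = 30/200 = 0.15, a_TT = 40/200 = 0.20, a_LT = 30/200 = 0.15
  a_ML = 62/620 = 0.10, a_GL = 0/620 = 0.00, a_TL = 31/620 = 0.05, a_LL = 248/620 = 0.40
I − A =
  [   0.80     0.00    -0.40    -0.10]
  [  -0.30     0.80    -0.15     0.00]
  [  -0.20     0.00     0.80    -0.05]
  [   0.00    -0.40    -0.15     0.60]
Compute the cofactors C_ij = (−1)^(i+j)·(3×3 minor ij) of I−A; the adjugate is their transpose:
adj(I−A) = Cᵀ =
  [ 0.37500   0.04000   0.21000   0.08000]
  [ 0.15975   0.32700   0.14850   0.03900]
  [ 0.10200   0.02400   0.37200   0.04800]
  [ 0.13200   0.22400   0.19200   0.44800]
det(I−A) = Σ_j (I−A)_1j·C_1j = (0.80)(0.37500) + (0.00)(0.15975) + (-0.40)(0.10200) + (-0.10)(0.13200) = 0.2460
(I − A)⁻¹ = adj(I−A) / det(I−A) ≈
  [   1.5244     0.1626     0.8537     0.3252]
  [   0.6494     1.3293     0.6037     0.1585]
  [   0.4146     0.0976     1.5122     0.1951]
  [   0.5366     0.9106     0.7805     1.8211]
Δx = (I − A)⁻¹ Δd with Δd having +10 in the Machinery component and 0 elsewhere.
So Δx_T = L_TM · (+10), where L_TM = adj(I−A)_TM / det(I−A) = 0.10200 / 0.2460.
Δx_T = 0.10200 × (+10) / 0.2460 = 1.02 / 0.2460 ≈ 4.15.

Δx_T = 4.15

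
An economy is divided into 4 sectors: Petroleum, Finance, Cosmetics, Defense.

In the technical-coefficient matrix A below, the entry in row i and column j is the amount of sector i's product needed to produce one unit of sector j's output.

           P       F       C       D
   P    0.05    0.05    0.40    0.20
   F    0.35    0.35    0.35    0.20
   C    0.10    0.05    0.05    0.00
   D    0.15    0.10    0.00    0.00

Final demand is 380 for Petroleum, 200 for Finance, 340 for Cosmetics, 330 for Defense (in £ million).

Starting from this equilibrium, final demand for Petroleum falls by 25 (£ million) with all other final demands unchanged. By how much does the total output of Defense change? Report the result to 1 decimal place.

Δx_D = -6.7

I − A =
  [   0.95    -0.05    -0.40    -0.20]
  [  -0.35     0.65    -0.35    -0.20]
  [  -0.10    -0.05     0.95     0.00]
  [  -0.15    -0.10     0.00     1.00]
Compute the cofactors C_ij = (−1)^(i+j)·(3×3 minor ij) of I−A; the adjugate is their transpose:
adj(I−A) = Cᵀ =
  [ 0.581000   0.086500   0.276500   0.133500]
  [ 0.396000   0.834000   0.474000   0.246000]
  [ 0.082000   0.053000   0.553000   0.027000]
  [ 0.126750   0.096375   0.088875   0.518625]
det(I−A) = Σ_j (I−A)_1j·C_1j = (0.95)(0.581000) + (-0.05)(0.396000) + (-0.40)(0.082000) + (-0.20)(0.126750) = 0.4740
(I − A)⁻¹ = adj(I−A) / det(I−A) ≈
  [   1.2257     0.1825     0.5833     0.2816]
  [   0.8354     1.7595     1.0000     0.5190]
  [   0.1730     0.1118     1.1667     0.0570]
  [   0.2674     0.2033     0.1875     1.0941]
Δx = (I − A)⁻¹ Δd with Δd having -25 in the Petroleum component and 0 elsewhere.
So Δx_D = L_DP · (-25), where L_DP = adj(I−A)_DP / det(I−A) = 0.126750 / 0.4740.
Δx_D = 0.126750 × (-25) / 0.4740 = -3.16875 / 0.4740 ≈ -6.7.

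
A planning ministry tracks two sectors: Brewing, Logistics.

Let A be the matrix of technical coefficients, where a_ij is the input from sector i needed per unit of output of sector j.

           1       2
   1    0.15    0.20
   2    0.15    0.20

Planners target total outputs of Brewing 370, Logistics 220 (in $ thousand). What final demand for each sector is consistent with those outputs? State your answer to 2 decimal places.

d_1 = 270.50, d_2 = 120.50

I − A =
  [   0.85    -0.20]
  [  -0.15     0.80]
d = (I − A) x:
  d_1 = (+0.85)·370 + (-0.20)·220 = 270.50
  d_2 = (-0.15)·370 + (+0.80)·220 = 120.50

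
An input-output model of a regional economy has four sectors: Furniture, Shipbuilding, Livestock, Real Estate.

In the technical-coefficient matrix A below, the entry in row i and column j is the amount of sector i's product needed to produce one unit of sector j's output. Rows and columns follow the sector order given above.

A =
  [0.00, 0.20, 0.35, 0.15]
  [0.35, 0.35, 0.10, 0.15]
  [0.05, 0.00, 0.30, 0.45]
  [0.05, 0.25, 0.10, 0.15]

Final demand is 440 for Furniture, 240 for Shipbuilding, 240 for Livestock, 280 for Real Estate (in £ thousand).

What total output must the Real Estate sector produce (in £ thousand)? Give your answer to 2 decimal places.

I − A =
  [   1.00    -0.20    -0.35    -0.15]
  [  -0.35     0.65    -0.10    -0.15]
  [  -0.05     0.00     0.70    -0.45]
  [  -0.05    -0.25    -0.10     0.85]
Compute the cofactors C_ij = (−1)^(i+j)·(3×3 minor ij) of I−A; the adjugate is their transpose:
adj(I−A) = Cᵀ =
  [ 0.320000   0.175625   0.213750   0.200625]
  [ 0.205000   0.521250   0.211250   0.240000]
  [ 0.079750   0.127375   0.436000   0.267375]
  [ 0.088500   0.178625   0.126000   0.393625]
det(I−A) = Σ_j (I−A)_1j·C_1j = (1.00)(0.320000) + (-0.20)(0.205000) + (-0.35)(0.079750) + (-0.15)(0.088500) = 0.2378125
(I − A)⁻¹ = adj(I−A) / det(I−A) ≈
  [   1.3456     0.7385     0.8988     0.8436]
  [   0.8620     2.1919     0.8883     1.0092]
  [   0.3353     0.5356     1.8334     1.1243]
  [   0.3721     0.7511     0.5298     1.6552]
x = (I − A)⁻¹ d = adj(I−A)·d / det(I−A), with det(I−A) = 0.2378125:
  x_F = (0.320000·440 + 0.175625·240 + 0.213750·240 + 0.200625·280) / 0.2378125 = 290.425 / 0.2378125 ≈ 1221.24
  x_S = (0.205000·440 + 0.521250·240 + 0.211250·240 + 0.240000·280) / 0.2378125 = 333.20 / 0.2378125 ≈ 1401.10
  x_L = (0.079750·440 + 0.127375·240 + 0.436000·240 + 0.267375·280) / 0.2378125 = 245.165 / 0.2378125 ≈ 1030.92
  x_R = (0.088500·440 + 0.178625·240 + 0.126000·240 + 0.393625·280) / 0.2378125 = 222.265 / 0.2378125 ≈ 934.62

x_R = 934.62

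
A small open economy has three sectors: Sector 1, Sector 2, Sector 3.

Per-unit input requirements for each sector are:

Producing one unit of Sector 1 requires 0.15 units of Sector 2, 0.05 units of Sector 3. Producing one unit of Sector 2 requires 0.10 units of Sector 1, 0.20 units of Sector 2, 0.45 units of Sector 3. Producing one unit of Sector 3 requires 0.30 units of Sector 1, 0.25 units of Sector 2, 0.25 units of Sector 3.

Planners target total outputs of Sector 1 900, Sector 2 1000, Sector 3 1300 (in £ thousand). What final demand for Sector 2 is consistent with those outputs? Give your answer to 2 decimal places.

d_2 = 340.00

I − A =
  [   1.00    -0.10    -0.30]
  [  -0.15     0.80    -0.25]
  [  -0.05    -0.45     0.75]
d = (I − A) x:
  d_1 = (+1.00)·900 + (-0.10)·1000 + (-0.30)·1300 = 410.00
  d_2 = (-0.15)·900 + (+0.80)·1000 + (-0.25)·1300 = 340.00
  d_3 = (-0.05)·900 + (-0.45)·1000 + (+0.75)·1300 = 480.00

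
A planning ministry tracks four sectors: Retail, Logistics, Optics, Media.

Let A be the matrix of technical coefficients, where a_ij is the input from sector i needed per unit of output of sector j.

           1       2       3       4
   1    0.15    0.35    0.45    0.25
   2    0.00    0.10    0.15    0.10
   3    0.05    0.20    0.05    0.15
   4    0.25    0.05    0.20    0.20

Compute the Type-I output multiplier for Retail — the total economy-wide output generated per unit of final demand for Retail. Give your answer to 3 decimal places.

m_1 = 2.211

I − A =
  [   0.85    -0.35    -0.45    -0.25]
  [   0.00     0.90    -0.15    -0.10]
  [  -0.05    -0.20     0.95    -0.15]
  [  -0.25    -0.05    -0.20     0.80]
Compute the cofactors C_ij = (−1)^(i+j)·(3×3 minor ij) of I−A; the adjugate is their transpose:
adj(I−A) = Cᵀ =
  [ 0.623125   0.352750   0.417625   0.317125]
  [ 0.036375   0.523750   0.120875   0.099500]
  [ 0.074500   0.157625   0.542750   0.144750]
  [ 0.215625   0.182375   0.273750   0.678375]
det(I−A) = Σ_j (I−A)_1j·C_1j = (0.85)(0.623125) + (-0.35)(0.036375) + (-0.45)(0.074500) + (-0.25)(0.215625) = 0.42949375
(I − A)⁻¹ = adj(I−A) / det(I−A) ≈
  [   1.4508     0.8213     0.9724     0.7384]
  [   0.0847     1.2195     0.2814     0.2317]
  [   0.1735     0.3670     1.2637     0.3370]
  [   0.5020     0.4246     0.6374     1.5795]
The output multiplier for sector j is the column-j sum of the Leontief inverse (I − A)⁻¹ = adj(I−A) / det(I−A).
Column 1 of adj(I−A): (0.623125, 0.036375, 0.074500, 0.215625); det(I−A) = 0.42949375.
m_1 = (0.623125 + 0.036375 + 0.074500 + 0.215625) / 0.42949375 = 0.949625 / 0.42949375 ≈ 2.211.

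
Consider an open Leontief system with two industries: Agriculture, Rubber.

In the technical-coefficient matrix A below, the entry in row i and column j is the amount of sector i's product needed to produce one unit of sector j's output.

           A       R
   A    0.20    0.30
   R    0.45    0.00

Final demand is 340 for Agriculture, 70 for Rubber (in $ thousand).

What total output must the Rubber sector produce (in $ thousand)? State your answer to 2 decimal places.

x_R = 314.29

I − A =
  [   0.80    -0.30]
  [  -0.45     1.00]
det(I−A) = (0.80)(1.00) − (-0.30)(-0.45) = 0.6650
adj(I−A) = [[1.00, 0.30], [0.45, 0.80]]
(I − A)⁻¹ = adj(I−A) / det(I−A) ≈
  [   1.5038     0.4511]
  [   0.6767     1.2030]
x = (I − A)⁻¹ d = adj(I−A)·d / det(I−A), with det(I−A) = 0.6650:
  x_A = (1.00·340 + 0.30·70) / 0.6650 = 361.00 / 0.6650 ≈ 542.86
  x_R = (0.45·340 + 0.80·70) / 0.6650 = 209.00 / 0.6650 ≈ 314.29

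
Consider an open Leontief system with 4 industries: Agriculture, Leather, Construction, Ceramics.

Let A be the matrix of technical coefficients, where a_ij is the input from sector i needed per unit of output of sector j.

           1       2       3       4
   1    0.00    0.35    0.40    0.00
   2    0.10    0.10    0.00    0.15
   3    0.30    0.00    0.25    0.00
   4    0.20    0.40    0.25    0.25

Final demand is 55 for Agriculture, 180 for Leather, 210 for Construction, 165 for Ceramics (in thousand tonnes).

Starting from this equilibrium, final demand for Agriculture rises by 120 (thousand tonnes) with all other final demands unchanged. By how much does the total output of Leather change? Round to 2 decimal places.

Δx_2 = 30.34

I − A =
  [   1.00    -0.35    -0.40     0.00]
  [  -0.10     0.90     0.00    -0.15]
  [  -0.30     0.00     0.75     0.00]
  [  -0.20    -0.40    -0.25     0.75]
Compute the cofactors C_ij = (−1)^(i+j)·(3×3 minor ij) of I−A; the adjugate is their transpose:
adj(I−A) = Cᵀ =
  [ 0.461250   0.196875   0.259125   0.039375]
  [ 0.090000   0.472500   0.079500   0.094500]
  [ 0.184500   0.078750   0.578250   0.015750]
  [ 0.232500   0.330750   0.304250   0.540750]
det(I−A) = Σ_j (I−A)_1j·C_1j = (1.00)(0.461250) + (-0.35)(0.090000) + (-0.40)(0.184500) + (0.00)(0.232500) = 0.35595
(I − A)⁻¹ = adj(I−A) / det(I−A) ≈
  [   1.2958     0.5531     0.7280     0.1106]
  [   0.2528     1.3274     0.2233     0.2655]
  [   0.5183     0.2212     1.6245     0.0442]
  [   0.6532     0.9292     0.8548     1.5192]
Δx = (I − A)⁻¹ Δd with Δd having +120 in the Agriculture component and 0 elsewhere.
So Δx_2 = L_21 · (+120), where L_21 = adj(I−A)_21 / det(I−A) = 0.090000 / 0.35595.
Δx_2 = 0.090000 × (+120) / 0.35595 = 10.80 / 0.35595 ≈ 30.34.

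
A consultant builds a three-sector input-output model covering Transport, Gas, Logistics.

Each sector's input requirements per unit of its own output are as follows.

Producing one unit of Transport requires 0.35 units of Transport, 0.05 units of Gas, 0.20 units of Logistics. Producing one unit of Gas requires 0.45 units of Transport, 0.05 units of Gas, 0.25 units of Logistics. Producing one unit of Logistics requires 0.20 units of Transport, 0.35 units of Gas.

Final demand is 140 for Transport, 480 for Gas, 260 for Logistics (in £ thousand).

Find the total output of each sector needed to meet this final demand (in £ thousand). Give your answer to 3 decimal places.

I − A =
  [   0.65    -0.45    -0.20]
  [  -0.05     0.95    -0.35]
  [  -0.20    -0.25     1.00]
Cofactors of I−A, C_ij = (−1)^(i+j)·(minor ij) (rows/columns in the sector order above):
  C_11 = (0.95)(1.00) − (-0.35)(-0.25) = 0.8625
  C_12 = −[(-0.05)(1.00) − (-0.35)(-0.20)] = 0.1200
  C_13 = (-0.05)(-0.25) − (0.95)(-0.20) = 0.2025
  C_21 = −[(-0.45)(1.00) − (-0.20)(-0.25)] = 0.5000
  C_22 = (0.65)(1.00) − (-0.20)(-0.20) = 0.6100
  C_23 = −[(0.65)(-0.25) − (-0.45)(-0.20)] = 0.2525
  C_31 = (-0.45)(-0.35) − (-0.20)(0.95) = 0.3475
  C_32 = −[(0.65)(-0.35) − (-0.20)(-0.05)] = 0.2375
  C_33 = (0.65)(0.95) − (-0.45)(-0.05) = 0.5950
det(I−A) = Σ_j (I−A)_1j·C_1j = (0.65)(0.8625) + (-0.45)(0.1200) + (-0.20)(0.2025) = 0.466125
adj(I−A) = Cᵀ =
  [ 0.8625   0.5000   0.3475]
  [ 0.1200   0.6100   0.2375]
  [ 0.2025   0.2525   0.5950]
(I − A)⁻¹ = adj(I−A) / det(I−A) ≈
  [   1.8504     1.0727     0.7455]
  [   0.2574     1.3087     0.5095]
  [   0.4344     0.5417     1.2765]
x = (I − A)⁻¹ d = adj(I−A)·d / det(I−A), with det(I−A) = 0.466125:
  x_1 = (0.8625·140 + 0.5000·480 + 0.3475·260) / 0.466125 = 451.10 / 0.466125 ≈ 967.766
  x_2 = (0.1200·140 + 0.6100·480 + 0.2375·260) / 0.466125 = 371.35 / 0.466125 ≈ 796.675
  x_3 = (0.2025·140 + 0.2525·480 + 0.5950·260) / 0.466125 = 304.25 / 0.466125 ≈ 652.722

x_1 = 967.766, x_2 = 796.675, x_3 = 652.722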